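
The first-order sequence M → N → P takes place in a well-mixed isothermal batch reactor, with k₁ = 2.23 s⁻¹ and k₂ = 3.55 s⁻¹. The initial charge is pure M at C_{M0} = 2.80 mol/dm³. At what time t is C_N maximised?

For first-order series the maximum of C_N occurs at t_opt = ln(k₂/k₁)/(k₂−k₁).
= ln(3.55/2.23)/(3.55−2.23) = ln(1.592)/1.320 = 0.4649/1.320 = 0.352 s.

0.352 s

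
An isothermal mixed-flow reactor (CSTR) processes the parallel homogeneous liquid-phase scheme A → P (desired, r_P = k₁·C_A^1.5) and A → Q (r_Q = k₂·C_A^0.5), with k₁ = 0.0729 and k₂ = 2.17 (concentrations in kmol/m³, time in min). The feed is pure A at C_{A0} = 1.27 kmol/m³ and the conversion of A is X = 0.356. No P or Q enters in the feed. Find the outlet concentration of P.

Exit C_A = C_{A0}(1−X) = 1.27×0.644 = 0.8179 kmol/m³.
Rates in a CSTR are evaluated at the outlet concentration: r_P = 0.0729×0.8179^1.5 = 0.05392, r_Q = 2.17×0.8179^0.5 = 1.962.
Fraction of consumed A going to P: r_P/(r_P+r_Q) = 0.02674.
C_P = 0.02674·C_{A0}·X = 0.02674×1.27×0.356 = 0.0121 kmol/m³.

0.0121 kmol/m³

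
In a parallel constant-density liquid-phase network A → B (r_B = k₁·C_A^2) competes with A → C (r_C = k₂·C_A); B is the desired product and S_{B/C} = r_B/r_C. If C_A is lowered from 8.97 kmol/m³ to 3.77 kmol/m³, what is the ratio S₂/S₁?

0.420

S_{B/C} = (k₁/k₂)·C_A, so S₂/S₁ = (C_{A,2}/C_{A,1}).
= 3.77/8.97 = 0.420.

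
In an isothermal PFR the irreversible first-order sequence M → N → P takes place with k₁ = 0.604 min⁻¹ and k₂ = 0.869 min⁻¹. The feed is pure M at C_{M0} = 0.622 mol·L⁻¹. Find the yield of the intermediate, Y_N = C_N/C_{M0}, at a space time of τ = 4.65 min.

For first-order series with pure M initially, C_N(τ) = k₁C_{M0}/(k₂−k₁)·(e^(−k₁τ) − e^(−k₂τ)).
e^(−k₁τ) = e^(−0.604×4.65) = e^(−2.809) = 0.06029; e^(−k₂τ) = e^(−4.041) = 0.01758.
C_N = 0.604×0.622/(0.869−0.604) × (0.06029−0.01758) = 1.418×0.04271 = 0.06055 mol·L⁻¹.
Y_N = C_N/C_{M0} = 0.06055/0.622 = 0.0973.

0.0973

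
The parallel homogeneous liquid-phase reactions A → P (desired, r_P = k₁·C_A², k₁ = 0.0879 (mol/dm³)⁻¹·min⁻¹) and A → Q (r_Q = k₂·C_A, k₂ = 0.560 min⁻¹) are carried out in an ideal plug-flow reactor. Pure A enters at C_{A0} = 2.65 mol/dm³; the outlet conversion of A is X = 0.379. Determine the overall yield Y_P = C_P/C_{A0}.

C_A = C_{A0}(1−X) = 1.646 mol/dm³.
Along a PFR/batch, dC_Q/dC_A = −r_Q/(r_P+r_Q) = −k₂/(k₂+k₁·C_A).
Integrating from C_{A0} to C_A: C_Q = (0.560/0.0879)·ln[(0.560+0.0879·2.65)/(0.560+0.0879·1.65)] = 6.371·ln(0.7929/0.7047) = 0.7520 mol/dm³.
Then C_P = (C_{A0}−C_A) − C_Q = 1.004 − 0.7520 = 0.2524 mol/dm³.
Y_P = C_P/C_{A0} = 0.2524/2.65 = 0.0952.

0.0952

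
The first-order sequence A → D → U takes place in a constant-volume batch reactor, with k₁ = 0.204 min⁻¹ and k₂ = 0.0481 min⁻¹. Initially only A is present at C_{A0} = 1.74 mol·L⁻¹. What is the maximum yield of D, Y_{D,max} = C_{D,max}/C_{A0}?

For a first-order series the maximum intermediate yield is C_{D,max}/C_{A0} = (k₁/k₂)^[k₂/(k₂−k₁)].
= (0.204/0.0481)^(0.0481/(0.0481−0.204)) = (4.241)^(-0.3085) = 0.6403.

0.640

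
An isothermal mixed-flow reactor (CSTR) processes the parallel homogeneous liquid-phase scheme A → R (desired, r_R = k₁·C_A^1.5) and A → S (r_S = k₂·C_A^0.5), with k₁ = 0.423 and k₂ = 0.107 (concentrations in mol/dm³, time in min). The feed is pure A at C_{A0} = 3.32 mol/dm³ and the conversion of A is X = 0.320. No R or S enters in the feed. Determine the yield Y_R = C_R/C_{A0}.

0.288

Exit C_A = C_{A0}(1−X) = 3.32×0.680 = 2.258 mol/dm³.
A CSTR operates uniformly at the exit composition, giving r_R = 1.435 and r_S = 0.1608 (each k·C_A^n at C_A = 2.258).
Fraction of consumed A going to R: r_R/(r_R+r_S) = 0.8992.
C_R = 0.8992·C_{A0}·X = 0.8992×3.32×0.320 = 0.955 mol/dm³; Y_R = C_R/C_{A0} = 0.288.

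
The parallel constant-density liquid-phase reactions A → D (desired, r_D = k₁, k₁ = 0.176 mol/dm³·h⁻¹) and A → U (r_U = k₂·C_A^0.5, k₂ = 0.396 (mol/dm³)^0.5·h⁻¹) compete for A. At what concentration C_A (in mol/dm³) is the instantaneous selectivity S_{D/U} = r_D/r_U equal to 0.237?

3.52 mol/dm³

S_{D/U} = (k₁/k₂)·C_A^-0.5 ⇒ C_A = (S·k₂/k₁)^(-2).
= (0.237×0.396/0.176)^(-2) = (0.5333)^(-2) = 3.52 mol/dm³.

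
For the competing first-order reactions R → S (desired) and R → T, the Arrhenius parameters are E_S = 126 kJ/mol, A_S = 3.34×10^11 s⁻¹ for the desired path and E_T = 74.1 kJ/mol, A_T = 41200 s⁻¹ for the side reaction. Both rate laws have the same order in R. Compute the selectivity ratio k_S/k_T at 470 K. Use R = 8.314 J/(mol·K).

With equal orders, S_{S/T} = k_S/k_T = (A_S/A_T)·exp[(E_T−E_S)/(RT)].
(E_T−E_S)/(RT) = (74.1−126)×10³/(8.314×470) = -51900/3908 = -13.28.
k_S/k_T = (3.34×10^11/41200)·exp(-13.28) = 8.107×10^6 × 1.705×10^-6 = 13.8.

13.8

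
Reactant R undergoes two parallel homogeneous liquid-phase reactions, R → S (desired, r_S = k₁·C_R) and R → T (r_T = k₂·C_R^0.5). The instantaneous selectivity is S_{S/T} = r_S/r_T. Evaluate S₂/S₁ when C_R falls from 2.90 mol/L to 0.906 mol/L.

S_{S/T} = (k₁/k₂)·C_R^0.5, so S₂/S₁ = (C_{R,2}/C_{R,1})^0.5.
= (0.906/2.90)^0.5 = (0.3124)^0.5 = 0.559.

0.559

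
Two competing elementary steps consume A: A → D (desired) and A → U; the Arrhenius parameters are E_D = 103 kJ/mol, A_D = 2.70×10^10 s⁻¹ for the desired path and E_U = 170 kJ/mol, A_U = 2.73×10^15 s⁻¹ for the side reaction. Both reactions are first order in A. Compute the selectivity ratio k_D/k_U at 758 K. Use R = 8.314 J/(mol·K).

k_D/k_U = (A_D/A_U)·exp[−(E_D−E_U)/(RT)] = (A_D/A_U)·exp[(E_U−E_D)/(RT)].
(E_U−E_D)/(RT) = (170−103)×10³/(8.314×758) = 67000/6302 = 10.63.
k_D/k_U = (2.70×10^10/2.73×10^15)·exp(10.63) = 9.890×10^-6 × 41420 = 0.410.

0.410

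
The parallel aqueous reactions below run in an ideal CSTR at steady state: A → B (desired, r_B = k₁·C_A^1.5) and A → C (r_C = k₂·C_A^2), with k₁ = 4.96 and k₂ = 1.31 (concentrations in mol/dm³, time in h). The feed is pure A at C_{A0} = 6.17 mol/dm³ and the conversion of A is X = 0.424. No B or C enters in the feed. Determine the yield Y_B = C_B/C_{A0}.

Exit C_A = C_{A0}(1−X) = 6.17×0.576 = 3.554 mol/dm³.
Rates in a CSTR are evaluated at the outlet concentration: r_B = 4.96×3.554^1.5 = 33.23, r_C = 1.31×3.554^2 = 16.55.
Fraction of consumed A going to B: r_B/(r_B+r_C) = 0.6676.
C_B = 0.6676·C_{A0}·X = 0.6676×6.17×0.424 = 1.75 mol/dm³; Y_B = C_B/C_{A0} = 0.283.

0.283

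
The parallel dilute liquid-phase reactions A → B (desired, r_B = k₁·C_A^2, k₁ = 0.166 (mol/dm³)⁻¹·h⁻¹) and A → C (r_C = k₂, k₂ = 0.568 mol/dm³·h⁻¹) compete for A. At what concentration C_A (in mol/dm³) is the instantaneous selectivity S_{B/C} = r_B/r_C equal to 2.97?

3.19 mol/dm³

S_{B/C} = (k₁/k₂)·C_A^2 ⇒ C_A = (S·k₂/k₁)^(0.5).
= (2.97×0.568/0.166)^(0.5) = (10.16)^(0.5) = 3.19 mol/dm³.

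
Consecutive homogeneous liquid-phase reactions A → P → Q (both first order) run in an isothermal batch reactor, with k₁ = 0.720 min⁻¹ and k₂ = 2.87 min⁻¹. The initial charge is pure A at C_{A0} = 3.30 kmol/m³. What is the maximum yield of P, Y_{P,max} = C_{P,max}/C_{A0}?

0.158

For a first-order series the maximum intermediate yield is C_{P,max}/C_{A0} = (k₁/k₂)^[k₂/(k₂−k₁)].
= (0.720/2.87)^(2.87/(2.87−0.720)) = (0.2509)^(1.335) = 0.1579.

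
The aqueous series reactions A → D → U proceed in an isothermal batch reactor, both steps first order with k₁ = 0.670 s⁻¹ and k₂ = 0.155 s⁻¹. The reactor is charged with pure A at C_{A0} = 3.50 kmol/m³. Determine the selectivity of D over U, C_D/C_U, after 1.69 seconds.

6.07

For first-order series with pure A initially, C_D(t) = k₁C_{A0}/(k₂−k₁)·(e^(−k₁t) − e^(−k₂t)).
e^(−k₁t) = e^(−0.670×1.69) = e^(−1.132) = 0.3223; e^(−k₂t) = e^(−0.2620) = 0.7695.
C_D = 0.670×3.50/(0.155−0.670) × (0.3223−0.7695) = (-4.553)×(-0.4473) = 2.037 kmol/m³.
C_A = C_{A0}e^(−k₁t) = 1.128 kmol/m³, so C_U = C_{A0}−C_A−C_D = 0.3354 kmol/m³; C_D/C_U = 6.07.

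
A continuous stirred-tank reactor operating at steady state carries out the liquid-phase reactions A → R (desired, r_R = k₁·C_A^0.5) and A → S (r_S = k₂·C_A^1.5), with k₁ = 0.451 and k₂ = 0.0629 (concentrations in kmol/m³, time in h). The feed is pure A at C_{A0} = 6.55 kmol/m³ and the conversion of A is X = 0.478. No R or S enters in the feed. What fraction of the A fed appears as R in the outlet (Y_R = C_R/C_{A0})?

0.324

Exit C_A = C_{A0}(1−X) = 6.55×0.522 = 3.419 kmol/m³.
In a CSTR the entire volume is at exit conditions, so r_R = 0.451×3.419^0.5 = 0.8339 and r_S = 0.0629×3.419^1.5 = 0.3977.
Fraction of consumed A going to R: r_R/(r_R+r_S) = 0.6771.
C_R = 0.6771·C_{A0}·X = 0.6771×6.55×0.478 = 2.12 kmol/m³; Y_R = C_R/C_{A0} = 0.324.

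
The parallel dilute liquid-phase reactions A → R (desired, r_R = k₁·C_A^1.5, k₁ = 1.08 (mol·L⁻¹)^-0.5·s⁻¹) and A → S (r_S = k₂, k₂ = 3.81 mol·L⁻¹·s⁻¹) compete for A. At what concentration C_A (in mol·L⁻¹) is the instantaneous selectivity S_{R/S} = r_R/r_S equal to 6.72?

S_{R/S} = (k₁/k₂)·C_A^1.5 ⇒ C_A = (S·k₂/k₁)^(1/1.5).
= (6.72×3.81/1.08)^(0.6667) = (23.71)^(0.6667) = 8.25 mol·L⁻¹.

8.25 mol·L⁻¹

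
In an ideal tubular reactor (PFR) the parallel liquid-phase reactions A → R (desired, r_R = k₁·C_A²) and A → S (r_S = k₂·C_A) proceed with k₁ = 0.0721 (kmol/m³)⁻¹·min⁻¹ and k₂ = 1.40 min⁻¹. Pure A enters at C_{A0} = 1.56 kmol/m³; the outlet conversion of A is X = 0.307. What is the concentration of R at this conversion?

0.0305 kmol/m³

C_A = C_{A0}(1−X) = 1.081 kmol/m³.
Along a PFR/batch, dC_S/dC_A = −r_S/(r_R+r_S) = −k₂/(k₂+k₁·C_A).
Integrating from C_{A0} to C_A: C_S = (1.40/0.0721)·ln[(1.40+0.0721·1.56)/(1.40+0.0721·1.08)] = 19.42·ln(1.512/1.478) = 0.4484 kmol/m³.
Then C_R = (C_{A0}−C_A) − C_S = 0.4789 − 0.4484 = 0.03048 kmol/m³.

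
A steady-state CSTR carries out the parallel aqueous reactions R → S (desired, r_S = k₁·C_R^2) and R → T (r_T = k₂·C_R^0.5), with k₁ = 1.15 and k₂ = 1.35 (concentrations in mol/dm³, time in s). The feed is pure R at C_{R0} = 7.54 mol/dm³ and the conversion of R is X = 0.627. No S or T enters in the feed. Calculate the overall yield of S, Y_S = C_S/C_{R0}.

Exit C_R = C_{R0}(1−X) = 7.54×0.373 = 2.812 mol/dm³.
A CSTR operates uniformly at the exit composition, giving r_S = 9.096 and r_T = 2.264 (each k·C_R^n at C_R = 2.812).
Fraction of consumed R going to S: r_S/(r_S+r_T) = 0.8007.
C_S = 0.8007·C_{R0}·X = 0.8007×7.54×0.627 = 3.79 mol/dm³; Y_S = C_S/C_{R0} = 0.502.

0.502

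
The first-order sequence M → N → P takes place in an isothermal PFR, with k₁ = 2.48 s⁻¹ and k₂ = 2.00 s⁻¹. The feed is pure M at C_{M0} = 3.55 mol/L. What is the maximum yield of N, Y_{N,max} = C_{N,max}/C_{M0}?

0.408

For a first-order series the maximum intermediate yield is C_{N,max}/C_{M0} = (k₁/k₂)^[k₂/(k₂−k₁)].
= (2.48/2.00)^(2.00/(2.00−2.48)) = (1.240)^(-4.167) = 0.4081.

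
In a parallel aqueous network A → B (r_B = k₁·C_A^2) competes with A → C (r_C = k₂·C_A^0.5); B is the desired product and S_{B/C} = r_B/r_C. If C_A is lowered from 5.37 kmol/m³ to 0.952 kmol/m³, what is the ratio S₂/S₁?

S_{B/C} = (k₁/k₂)·C_A^1.5, so S₂/S₁ = (C_{A,2}/C_{A,1})^1.5.
= (0.952/5.37)^1.5 = (0.1773)^1.5 = 0.0746.
Selectivity toward B falls as C_A falls — high-concentration operation is favoured.

0.0746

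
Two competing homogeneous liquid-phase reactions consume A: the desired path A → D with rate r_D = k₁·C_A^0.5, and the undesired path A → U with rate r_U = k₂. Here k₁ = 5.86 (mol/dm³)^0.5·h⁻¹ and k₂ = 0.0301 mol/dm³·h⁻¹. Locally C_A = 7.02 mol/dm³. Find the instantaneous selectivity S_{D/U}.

516

S_{D/U} = r_D/r_U = (k₁·C_A^0.5)/(k₂) = (k₁/k₂)·C_A^0.5.
= (5.86×7.020^0.5) / (0.0301) = 15.53/0.03010 = 516.
Since the desired path is higher order in A, keeping C_A high (PFR or concentrated feed) favours D.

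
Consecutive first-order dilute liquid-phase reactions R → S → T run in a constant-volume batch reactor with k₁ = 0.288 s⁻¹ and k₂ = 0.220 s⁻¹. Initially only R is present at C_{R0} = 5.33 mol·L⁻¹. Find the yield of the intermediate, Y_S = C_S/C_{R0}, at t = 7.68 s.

0.318

The intermediate concentration in a first-order A→B→C sequence is C_S = k₁C_{R0}(e^(−k₁t) − e^(−k₂t))/(k₂−k₁).
e^(−k₁t) = e^(−0.288×7.68) = e^(−2.212) = 0.1095; e^(−k₂t) = e^(−1.690) = 0.1846.
C_S = 0.288×5.33/(0.220−0.288) × (0.1095−0.1846) = (-22.57)×(-0.07509) = 1.695 mol·L⁻¹.
Y_S = C_S/C_{R0} = 1.695/5.33 = 0.318.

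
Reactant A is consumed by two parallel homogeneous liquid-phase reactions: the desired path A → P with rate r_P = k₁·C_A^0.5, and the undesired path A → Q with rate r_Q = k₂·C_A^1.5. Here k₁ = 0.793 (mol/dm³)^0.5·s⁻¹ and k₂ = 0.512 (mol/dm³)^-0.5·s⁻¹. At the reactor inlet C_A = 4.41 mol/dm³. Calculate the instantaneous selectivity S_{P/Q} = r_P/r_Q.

0.351

S_{P/Q} = r_P/r_Q = (k₁·C_A^0.5)/(k₂·C_A^1.5) = (k₁/k₂)·C_A⁻¹.
= (0.793×4.410^0.5) / (0.512×4.410^1.5) = 1.665/4.742 = 0.351.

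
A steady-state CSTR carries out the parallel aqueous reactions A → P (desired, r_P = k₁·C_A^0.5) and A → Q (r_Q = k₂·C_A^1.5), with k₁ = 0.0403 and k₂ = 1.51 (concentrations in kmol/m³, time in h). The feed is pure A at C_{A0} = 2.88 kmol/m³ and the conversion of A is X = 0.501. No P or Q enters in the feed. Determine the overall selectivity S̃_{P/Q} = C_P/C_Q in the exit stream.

0.0186

Exit C_A = C_{A0}(1−X) = 2.88×0.499 = 1.437 kmol/m³.
In a CSTR the entire volume is at exit conditions, so r_P = 0.0403×1.437^0.5 = 0.04831 and r_Q = 1.51×1.437^1.5 = 2.601.
Overall selectivity = C_P/C_Q = r_Pτ/(r_Qτ) = r_P/r_Q = 0.0186.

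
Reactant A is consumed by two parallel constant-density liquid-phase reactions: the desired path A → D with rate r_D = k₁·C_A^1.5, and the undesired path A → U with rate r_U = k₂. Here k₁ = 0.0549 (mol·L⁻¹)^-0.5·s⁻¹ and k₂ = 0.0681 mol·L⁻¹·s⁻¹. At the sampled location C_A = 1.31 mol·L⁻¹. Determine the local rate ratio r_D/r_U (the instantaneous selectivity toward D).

1.21

S_{D/U} = r_D/r_U = (k₁·C_A^1.5)/(k₂) = (k₁/k₂)·C_A^1.5.
= (0.0549×1.310^1.5) / (0.0681) = 0.08232/0.06810 = 1.21.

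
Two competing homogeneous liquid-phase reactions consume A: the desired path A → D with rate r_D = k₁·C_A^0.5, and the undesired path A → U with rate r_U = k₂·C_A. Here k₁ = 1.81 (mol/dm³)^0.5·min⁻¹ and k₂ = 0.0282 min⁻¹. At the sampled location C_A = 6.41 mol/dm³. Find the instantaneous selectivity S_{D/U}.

S_{D/U} = r_D/r_U = (k₁·C_A^0.5)/(k₂·C_A) = (k₁/k₂)·C_A^-0.5.
= (1.81×6.410^0.5) / (0.0282×6.410) = 4.583/0.1808 = 25.4.

25.4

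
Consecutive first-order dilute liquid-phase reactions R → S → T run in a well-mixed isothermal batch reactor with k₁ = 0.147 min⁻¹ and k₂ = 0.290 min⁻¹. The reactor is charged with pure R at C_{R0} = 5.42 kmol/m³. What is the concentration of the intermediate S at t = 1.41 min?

0.827 kmol/m³

Solving the coupled first-order balances gives C_S(t) = [k₁/(k₂−k₁)]·C_{R0}·(e^(−k₁t) − e^(−k₂t)).
e^(−k₁t) = e^(−0.147×1.41) = e^(−0.2073) = 0.8128; e^(−k₂t) = e^(−0.4089) = 0.6644.
C_S = 0.147×5.42/(0.290−0.147) × (0.8128−0.6644) = 5.572×0.1484 = 0.8269 kmol/m³.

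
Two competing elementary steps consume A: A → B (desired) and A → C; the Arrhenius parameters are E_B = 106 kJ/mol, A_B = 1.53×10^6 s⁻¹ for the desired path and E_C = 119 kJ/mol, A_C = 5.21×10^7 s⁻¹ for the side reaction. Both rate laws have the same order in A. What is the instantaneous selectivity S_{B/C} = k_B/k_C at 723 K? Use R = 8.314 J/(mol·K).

0.255

With equal orders, S_{B/C} = k_B/k_C = (A_B/A_C)·exp[(E_C−E_B)/(RT)].
(E_C−E_B)/(RT) = (119−106)×10³/(8.314×723) = 13000/6011 = 2.163.
k_B/k_C = (1.53×10^6/5.21×10^7)·exp(2.163) = 0.02937 × 8.695 = 0.255.
Since E_B < E_C, lowering the temperature improves selectivity toward B.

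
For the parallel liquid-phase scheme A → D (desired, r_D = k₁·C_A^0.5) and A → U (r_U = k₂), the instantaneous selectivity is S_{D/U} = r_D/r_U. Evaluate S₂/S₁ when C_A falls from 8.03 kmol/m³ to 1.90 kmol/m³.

S_{D/U} = (k₁/k₂)·C_A^0.5, so S₂/S₁ = (C_{A,2}/C_{A,1})^0.5.
= (1.90/8.03)^0.5 = (0.2366)^0.5 = 0.486.
Selectivity toward D falls as C_A falls — high-concentration operation is favoured.

0.486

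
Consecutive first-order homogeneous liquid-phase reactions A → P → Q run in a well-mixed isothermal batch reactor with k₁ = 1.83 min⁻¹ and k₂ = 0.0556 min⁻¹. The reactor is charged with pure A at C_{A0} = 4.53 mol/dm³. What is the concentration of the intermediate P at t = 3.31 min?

3.88 mol/dm³

The intermediate concentration in a first-order A→B→C sequence is C_P = k₁C_{A0}(e^(−k₁t) − e^(−k₂t))/(k₂−k₁).
e^(−k₁t) = e^(−1.83×3.31) = e^(−6.057) = 0.002341; e^(−k₂t) = e^(−0.1840) = 0.8319.
C_P = 1.83×4.53/(0.0556−1.83) × (0.002341−0.8319) = (-4.672)×(-0.8296) = 3.876 mol/dm³.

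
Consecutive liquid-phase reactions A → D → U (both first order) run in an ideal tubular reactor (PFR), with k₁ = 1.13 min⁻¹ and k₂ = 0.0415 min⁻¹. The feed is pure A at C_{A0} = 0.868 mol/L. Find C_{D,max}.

0.765 mol/L

At the optimum, C_{D,max}/C_{A0} = (k₁/k₂)^[k₂/(k₂−k₁)].
= (1.13/0.0415)^(0.0415/(0.0415−1.13)) = (27.23)^(-0.03813) = 0.8816.
C_{D,max} = 0.8816×0.868 = 0.765 mol/L.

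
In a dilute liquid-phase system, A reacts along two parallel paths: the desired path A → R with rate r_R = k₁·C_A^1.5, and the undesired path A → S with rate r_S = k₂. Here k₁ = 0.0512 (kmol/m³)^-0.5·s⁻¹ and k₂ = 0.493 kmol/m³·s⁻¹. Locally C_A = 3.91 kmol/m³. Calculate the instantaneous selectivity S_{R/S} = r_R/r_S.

0.803

S_{R/S} = r_R/r_S = (k₁·C_A^1.5)/(k₂) = (k₁/k₂)·C_A^1.5.
= (0.0512×3.910^1.5) / (0.493) = 0.3959/0.4930 = 0.803.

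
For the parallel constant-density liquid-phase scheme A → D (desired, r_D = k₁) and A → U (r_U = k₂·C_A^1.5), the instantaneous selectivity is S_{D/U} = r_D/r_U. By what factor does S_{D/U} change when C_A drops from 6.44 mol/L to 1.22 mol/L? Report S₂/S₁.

S_{D/U} = (k₁/k₂)·C_A^-1.5, so S₂/S₁ = (C_{A,2}/C_{A,1})^-1.5.
= (1.22/6.44)^(-1.5) = (0.1894)^(-1.5) = 12.1.
Selectivity toward D rises as C_A falls — low-concentration operation is favoured.

12.1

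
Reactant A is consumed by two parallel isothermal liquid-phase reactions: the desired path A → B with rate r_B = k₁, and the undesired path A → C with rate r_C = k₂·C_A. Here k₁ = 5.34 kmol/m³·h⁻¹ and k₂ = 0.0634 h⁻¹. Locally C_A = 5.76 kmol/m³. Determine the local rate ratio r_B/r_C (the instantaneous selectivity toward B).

S_{B/C} = r_B/r_C = (k₁)/(k₂·C_A) = (k₁/k₂)·C_A⁻¹.
= (5.34) / (0.0634×5.760) = 5.340/0.3652 = 14.6.
The undesired path is higher order in A, so low C_A (CSTR or dilute feed) favours B.

14.6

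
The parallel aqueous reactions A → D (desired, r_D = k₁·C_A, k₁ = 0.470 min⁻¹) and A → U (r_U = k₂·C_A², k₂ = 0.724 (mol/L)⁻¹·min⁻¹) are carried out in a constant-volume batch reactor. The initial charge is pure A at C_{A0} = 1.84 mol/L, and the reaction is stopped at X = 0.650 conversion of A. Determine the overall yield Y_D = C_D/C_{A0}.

0.231

C_A = C_{A0}(1−X) = 0.6440 mol/L.
Along a PFR/batch, dC_D/dC_A = −r_D/(r_D+r_U) = −k₁/(k₁+k₂·C_A).
Integrating from C_{A0} to C_A: C_D = (0.470/0.724)·ln[(0.470+0.724·1.84)/(0.470+0.724·0.644)] = 0.6492·ln(1.802/0.9363) = 0.4251 mol/L.
Y_D = C_D/C_{A0} = 0.4251/1.84 = 0.231.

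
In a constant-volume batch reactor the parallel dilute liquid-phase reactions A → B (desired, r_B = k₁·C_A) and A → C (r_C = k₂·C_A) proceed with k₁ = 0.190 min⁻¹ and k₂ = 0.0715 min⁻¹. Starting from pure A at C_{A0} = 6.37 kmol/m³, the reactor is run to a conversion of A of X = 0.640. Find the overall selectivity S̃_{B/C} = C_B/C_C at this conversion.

C_A = C_{A0}(1−X) = 2.293 kmol/m³.
Both paths are first order in A, so the instantaneous fraction to B is constant: dC_B/d(−C_A) = k₁/(k₁+k₂) = 0.7266.
C_B = 0.7266·(C_{A0}−C_A) = 0.7266×4.077 = 2.96 kmol/m³.
C_C = (C_{A0}−C_A)−C_B = 1.115 kmol/m³; S̃_{B/C} = 2.962/1.115 = 2.66.

2.66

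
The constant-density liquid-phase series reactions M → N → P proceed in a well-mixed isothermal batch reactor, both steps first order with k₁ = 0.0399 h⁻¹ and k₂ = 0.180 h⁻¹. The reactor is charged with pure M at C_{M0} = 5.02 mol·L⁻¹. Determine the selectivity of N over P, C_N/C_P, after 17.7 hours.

For first-order series with pure M initially, C_N(t) = k₁C_{M0}/(k₂−k₁)·(e^(−k₁t) − e^(−k₂t)).
e^(−k₁t) = e^(−0.0399×17.7) = e^(−0.7062) = 0.4935; e^(−k₂t) = e^(−3.186) = 0.04134.
C_N = 0.0399×5.02/(0.180−0.0399) × (0.4935−0.04134) = 1.430×0.4522 = 0.6464 mol·L⁻¹.
C_M = C_{M0}e^(−k₁t) = 2.477 mol·L⁻¹, so C_P = C_{M0}−C_M−C_N = 1.896 mol·L⁻¹; C_N/C_P = 0.341.

0.341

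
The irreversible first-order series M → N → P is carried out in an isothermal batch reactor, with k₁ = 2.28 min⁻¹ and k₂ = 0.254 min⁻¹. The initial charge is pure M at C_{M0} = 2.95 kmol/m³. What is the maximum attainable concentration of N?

2.24 kmol/m³

At the optimum, C_{N,max}/C_{M0} = (k₁/k₂)^[k₂/(k₂−k₁)].
= (2.28/0.254)^(0.254/(0.254−2.28)) = (8.976)^(-0.1254) = 0.7595.
C_{N,max} = 0.7595×2.95 = 2.24 kmol/m³.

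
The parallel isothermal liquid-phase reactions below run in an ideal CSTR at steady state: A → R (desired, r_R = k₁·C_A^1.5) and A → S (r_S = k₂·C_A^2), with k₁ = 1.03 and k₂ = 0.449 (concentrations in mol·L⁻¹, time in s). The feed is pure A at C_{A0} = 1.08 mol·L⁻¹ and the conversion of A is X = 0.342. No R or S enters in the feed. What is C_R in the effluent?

Exit C_A = C_{A0}(1−X) = 1.08×0.658 = 0.7106 mol·L⁻¹.
Rates in a CSTR are evaluated at the outlet concentration: r_R = 1.03×0.7106^1.5 = 0.6170, r_S = 0.449×0.7106^2 = 0.2267.
Fraction of consumed A going to R: r_R/(r_R+r_S) = 0.7313.
C_R = 0.7313·C_{A0}·X = 0.7313×1.08×0.342 = 0.270 mol·L⁻¹.

0.270 mol·L⁻¹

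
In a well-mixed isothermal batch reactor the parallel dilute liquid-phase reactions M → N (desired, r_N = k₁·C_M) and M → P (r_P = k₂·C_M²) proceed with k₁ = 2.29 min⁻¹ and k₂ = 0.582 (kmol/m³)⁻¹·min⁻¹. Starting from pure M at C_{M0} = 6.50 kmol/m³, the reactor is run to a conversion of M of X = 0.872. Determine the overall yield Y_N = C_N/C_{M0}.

C_M = C_{M0}(1−X) = 0.8320 kmol/m³.
Along a PFR/batch, dC_N/dC_M = −r_N/(r_N+r_P) = −k₁/(k₁+k₂·C_M).
Integrating from C_{M0} to C_M: C_N = (2.29/0.582)·ln[(2.29+0.582·6.50)/(2.29+0.582·0.832)] = 3.935·ln(6.073/2.774) = 3.083 kmol/m³.
Y_N = C_N/C_{M0} = 3.083/6.50 = 0.474.

0.474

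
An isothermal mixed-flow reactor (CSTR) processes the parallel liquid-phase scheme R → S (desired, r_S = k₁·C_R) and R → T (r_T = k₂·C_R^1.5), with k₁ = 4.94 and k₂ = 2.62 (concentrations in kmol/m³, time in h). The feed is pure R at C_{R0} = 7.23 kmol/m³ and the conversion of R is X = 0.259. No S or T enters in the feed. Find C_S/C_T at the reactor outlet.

0.815

Exit C_R = C_{R0}(1−X) = 7.23×0.741 = 5.357 kmol/m³.
In a CSTR the entire volume is at exit conditions, so r_S = 4.94×5.357 = 26.47 and r_T = 2.62×5.357^1.5 = 32.49.
Overall selectivity = C_S/C_T = r_Sτ/(r_Tτ) = r_S/r_T = 0.815.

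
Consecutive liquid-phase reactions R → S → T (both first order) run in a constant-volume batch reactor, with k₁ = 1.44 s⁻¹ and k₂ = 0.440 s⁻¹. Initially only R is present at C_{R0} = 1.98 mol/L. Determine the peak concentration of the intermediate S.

1.18 mol/L

At the optimum, C_{S,max}/C_{R0} = (k₁/k₂)^[k₂/(k₂−k₁)].
= (1.44/0.440)^(0.440/(0.440−1.44)) = (3.273)^(-0.4400) = 0.5935.
C_{S,max} = 0.5935×1.98 = 1.18 mol/L.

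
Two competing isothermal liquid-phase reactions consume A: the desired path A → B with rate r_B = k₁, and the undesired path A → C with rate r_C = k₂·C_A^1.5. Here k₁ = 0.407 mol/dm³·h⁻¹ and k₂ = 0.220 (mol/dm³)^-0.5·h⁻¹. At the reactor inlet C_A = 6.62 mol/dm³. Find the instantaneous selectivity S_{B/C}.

0.109

S_{B/C} = r_B/r_C = (k₁)/(k₂·C_A^1.5) = (k₁/k₂)·C_A^-1.5.
= (0.407) / (0.220×6.620^1.5) = 0.4070/3.747 = 0.109.
The undesired path is higher order in A, so low C_A (CSTR or dilute feed) favours B.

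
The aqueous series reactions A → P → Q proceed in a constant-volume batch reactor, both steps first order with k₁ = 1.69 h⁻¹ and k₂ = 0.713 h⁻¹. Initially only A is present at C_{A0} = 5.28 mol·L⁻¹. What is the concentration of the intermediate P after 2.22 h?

For first-order series with pure A initially, C_P(t) = k₁C_{A0}/(k₂−k₁)·(e^(−k₁t) − e^(−k₂t)).
e^(−k₁t) = e^(−1.69×2.22) = e^(−3.752) = 0.02348; e^(−k₂t) = e^(−1.583) = 0.2054.
C_P = 1.69×5.28/(0.713−1.69) × (0.02348−0.2054) = (-9.133)×(-0.1819) = 1.661 mol·L⁻¹.

1.66 mol·L⁻¹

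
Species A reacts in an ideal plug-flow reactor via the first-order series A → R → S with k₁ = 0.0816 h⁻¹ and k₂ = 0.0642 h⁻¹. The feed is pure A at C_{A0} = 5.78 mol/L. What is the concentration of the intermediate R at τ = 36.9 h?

Solving the coupled first-order balances gives C_R(τ) = [k₁/(k₂−k₁)]·C_{A0}·(e^(−k₁τ) − e^(−k₂τ)).
e^(−k₁τ) = e^(−0.0816×36.9) = e^(−3.011) = 0.04924; e^(−k₂τ) = e^(−2.369) = 0.09358.
C_R = 0.0816×5.78/(0.0642−0.0816) × (0.04924−0.09358) = (-27.11)×(-0.04434) = 1.202 mol/L.

1.20 mol/L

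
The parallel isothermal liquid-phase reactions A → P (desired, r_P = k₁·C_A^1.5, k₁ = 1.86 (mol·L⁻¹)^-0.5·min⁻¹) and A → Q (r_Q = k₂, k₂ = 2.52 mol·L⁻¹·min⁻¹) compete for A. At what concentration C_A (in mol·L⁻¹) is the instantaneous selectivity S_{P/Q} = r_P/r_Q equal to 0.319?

0.572 mol·L⁻¹

S_{P/Q} = (k₁/k₂)·C_A^1.5 ⇒ C_A = (S·k₂/k₁)^(1/1.5).
= (0.319×2.52/1.86)^(0.6667) = (0.4322)^(0.6667) = 0.572 mol·L⁻¹.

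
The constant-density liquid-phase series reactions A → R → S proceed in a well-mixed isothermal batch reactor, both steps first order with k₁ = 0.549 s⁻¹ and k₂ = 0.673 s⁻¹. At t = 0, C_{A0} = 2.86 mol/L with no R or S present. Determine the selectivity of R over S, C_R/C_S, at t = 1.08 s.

2.18

The intermediate concentration in a first-order A→B→C sequence is C_R = k₁C_{A0}(e^(−k₁t) − e^(−k₂t))/(k₂−k₁).
e^(−k₁t) = e^(−0.549×1.08) = e^(−0.5929) = 0.5527; e^(−k₂t) = e^(−0.7268) = 0.4834.
C_R = 0.549×2.86/(0.673−0.549) × (0.5527−0.4834) = 12.66×0.06928 = 0.8772 mol/L.
C_A = C_{A0}e^(−k₁t) = 1.581 mol/L, so C_S = C_{A0}−C_A−C_R = 0.4020 mol/L; C_R/C_S = 2.18.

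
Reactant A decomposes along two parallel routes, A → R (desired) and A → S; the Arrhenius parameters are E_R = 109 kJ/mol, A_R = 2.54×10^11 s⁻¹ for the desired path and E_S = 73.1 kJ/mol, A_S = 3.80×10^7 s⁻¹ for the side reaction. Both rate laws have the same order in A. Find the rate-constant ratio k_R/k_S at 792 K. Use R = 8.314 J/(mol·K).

28.7

With equal orders, S_{R/S} = k_R/k_S = (A_R/A_S)·exp[(E_S−E_R)/(RT)].
(E_S−E_R)/(RT) = (73.1−109)×10³/(8.314×792) = -35900/6585 = -5.452.
k_R/k_S = (2.54×10^11/3.80×10^7)·exp(-5.452) = 6684 × 0.004288 = 28.7.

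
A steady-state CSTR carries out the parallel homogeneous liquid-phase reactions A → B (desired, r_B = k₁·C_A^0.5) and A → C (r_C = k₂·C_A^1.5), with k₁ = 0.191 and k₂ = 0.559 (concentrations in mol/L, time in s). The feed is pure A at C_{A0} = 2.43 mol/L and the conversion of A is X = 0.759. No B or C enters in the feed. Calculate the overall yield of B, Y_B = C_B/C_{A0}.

0.280

Exit C_A = C_{A0}(1−X) = 2.43×0.241 = 0.5856 mol/L.
A CSTR operates uniformly at the exit composition, giving r_B = 0.1462 and r_C = 0.2505 (each k·C_A^n at C_A = 0.5856).
Fraction of consumed A going to B: r_B/(r_B+r_C) = 0.3685.
C_B = 0.3685·C_{A0}·X = 0.3685×2.43×0.759 = 0.680 mol/L; Y_B = C_B/C_{A0} = 0.280.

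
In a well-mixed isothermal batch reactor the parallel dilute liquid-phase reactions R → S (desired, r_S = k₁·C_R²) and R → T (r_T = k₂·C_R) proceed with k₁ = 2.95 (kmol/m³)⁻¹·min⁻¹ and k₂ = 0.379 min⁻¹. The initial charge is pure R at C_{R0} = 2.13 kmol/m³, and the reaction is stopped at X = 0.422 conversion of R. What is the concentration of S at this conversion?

C_R = C_{R0}(1−X) = 1.231 kmol/m³.
Along a PFR/batch, dC_T/dC_R = −r_T/(r_S+r_T) = −k₂/(k₂+k₁·C_R).
Integrating from C_{R0} to C_R: C_T = (0.379/2.95)·ln[(0.379+2.95·2.13)/(0.379+2.95·1.23)] = 0.1285·ln(6.662/4.011) = 0.06520 kmol/m³.
Then C_S = (C_{R0}−C_R) − C_T = 0.8989 − 0.06520 = 0.8337 kmol/m³.

0.834 kmol/m³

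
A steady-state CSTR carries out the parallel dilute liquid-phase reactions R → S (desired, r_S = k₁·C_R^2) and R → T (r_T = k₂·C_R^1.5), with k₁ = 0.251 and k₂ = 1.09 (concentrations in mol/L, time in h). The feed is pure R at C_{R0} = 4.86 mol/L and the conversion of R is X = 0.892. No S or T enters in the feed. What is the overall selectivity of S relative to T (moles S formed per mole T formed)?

0.167

Exit C_R = C_{R0}(1−X) = 4.86×0.108 = 0.5249 mol/L.
A CSTR operates uniformly at the exit composition, giving r_S = 0.06915 and r_T = 0.4145 (each k·C_R^n at C_R = 0.5249).
Overall selectivity = C_S/C_T = r_Sτ/(r_Tτ) = r_S/r_T = 0.167.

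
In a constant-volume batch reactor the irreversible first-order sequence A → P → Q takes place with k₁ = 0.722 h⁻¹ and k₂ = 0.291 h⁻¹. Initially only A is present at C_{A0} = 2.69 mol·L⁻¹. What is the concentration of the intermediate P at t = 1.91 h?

For first-order series with pure A initially, C_P(t) = k₁C_{A0}/(k₂−k₁)·(e^(−k₁t) − e^(−k₂t)).
e^(−k₁t) = e^(−0.722×1.91) = e^(−1.379) = 0.2518; e^(−k₂t) = e^(−0.5558) = 0.5736.
C_P = 0.722×2.69/(0.291−0.722) × (0.2518−0.5736) = (-4.506)×(-0.3218) = 1.450 mol·L⁻¹.

1.45 mol·L⁻¹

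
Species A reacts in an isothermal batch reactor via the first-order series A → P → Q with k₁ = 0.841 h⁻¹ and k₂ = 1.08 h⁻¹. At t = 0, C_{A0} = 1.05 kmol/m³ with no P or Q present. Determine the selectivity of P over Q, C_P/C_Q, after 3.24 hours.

For first-order series with pure A initially, C_P(t) = k₁C_{A0}/(k₂−k₁)·(e^(−k₁t) − e^(−k₂t)).
e^(−k₁t) = e^(−0.841×3.24) = e^(−2.725) = 0.06556; e^(−k₂t) = e^(−3.499) = 0.03022.
C_P = 0.841×1.05/(1.08−0.841) × (0.06556−0.03022) = 3.695×0.03534 = 0.1306 kmol/m³.
C_A = C_{A0}e^(−k₁t) = 0.06883 kmol/m³, so C_Q = C_{A0}−C_A−C_P = 0.8506 kmol/m³; C_P/C_Q = 0.153.

0.153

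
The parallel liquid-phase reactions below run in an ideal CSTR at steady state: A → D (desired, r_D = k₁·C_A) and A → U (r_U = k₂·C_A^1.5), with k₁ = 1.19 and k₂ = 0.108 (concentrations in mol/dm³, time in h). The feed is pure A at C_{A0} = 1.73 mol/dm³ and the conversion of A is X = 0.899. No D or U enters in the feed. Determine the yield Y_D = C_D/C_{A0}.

Exit C_A = C_{A0}(1−X) = 1.73×0.101 = 0.1747 mol/dm³.
A CSTR operates uniformly at the exit composition, giving r_D = 0.2079 and r_U = 0.007888 (each k·C_A^n at C_A = 0.1747).
Fraction of consumed A going to D: r_D/(r_D+r_U) = 0.9634.
C_D = 0.9634·C_{A0}·X = 0.9634×1.73×0.899 = 1.50 mol/dm³; Y_D = C_D/C_{A0} = 0.866.

0.866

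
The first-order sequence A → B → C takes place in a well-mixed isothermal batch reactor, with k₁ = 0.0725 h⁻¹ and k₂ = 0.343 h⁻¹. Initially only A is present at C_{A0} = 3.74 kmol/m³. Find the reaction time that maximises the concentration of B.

Setting dC_B/dt = 0 gives t_opt = ln(k₂/k₁)/(k₂−k₁).
= ln(0.343/0.0725)/(0.343−0.0725) = ln(4.731)/0.2705 = 1.554/0.2705 = 5.75 h.

5.75 h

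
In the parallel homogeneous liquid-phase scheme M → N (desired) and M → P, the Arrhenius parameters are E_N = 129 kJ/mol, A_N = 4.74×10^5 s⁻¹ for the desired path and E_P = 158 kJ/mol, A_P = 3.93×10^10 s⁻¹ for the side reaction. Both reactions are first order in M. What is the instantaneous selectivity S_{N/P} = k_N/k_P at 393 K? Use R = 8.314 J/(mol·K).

Since both paths have the same order in M, the concentration cancels and S_{N/P} = k_N/k_P = (A_N/A_P)·exp[(E_P−E_N)/(RT)].
(E_P−E_N)/(RT) = (158−129)×10³/(8.314×393) = 29000/3267 = 8.876.
k_N/k_P = (4.74×10^5/3.93×10^10)·exp(8.876) = 1.206×10^-5 × 7155 = 0.0863.
Since E_N < E_P, lowering the temperature improves selectivity toward N.

0.0863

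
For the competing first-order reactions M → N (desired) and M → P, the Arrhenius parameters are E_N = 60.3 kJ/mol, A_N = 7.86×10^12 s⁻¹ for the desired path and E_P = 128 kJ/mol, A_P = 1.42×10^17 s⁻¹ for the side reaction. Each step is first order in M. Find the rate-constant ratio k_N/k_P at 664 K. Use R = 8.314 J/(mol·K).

With equal orders, S_{N/P} = k_N/k_P = (A_N/A_P)·exp[(E_P−E_N)/(RT)].
(E_P−E_N)/(RT) = (128−60.3)×10³/(8.314×664) = 67700/5520 = 12.26.
k_N/k_P = (7.86×10^12/1.42×10^17)·exp(12.26) = 5.535×10^-5 × 2.118×10^5 = 11.7.
Since E_N < E_P, lowering the temperature improves selectivity toward N.

11.7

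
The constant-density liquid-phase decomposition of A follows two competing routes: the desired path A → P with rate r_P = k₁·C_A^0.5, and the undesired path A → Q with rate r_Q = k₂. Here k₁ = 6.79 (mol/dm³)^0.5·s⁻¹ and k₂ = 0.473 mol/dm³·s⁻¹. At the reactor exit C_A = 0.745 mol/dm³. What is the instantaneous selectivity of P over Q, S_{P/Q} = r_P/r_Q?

S_{P/Q} = r_P/r_Q = (k₁·C_A^0.5)/(k₂) = (k₁/k₂)·C_A^0.5.
= (6.79×0.7450^0.5) / (0.473) = 5.861/0.4730 = 12.4.
Since the desired path is higher order in A, keeping C_A high (PFR or concentrated feed) favours P.

12.4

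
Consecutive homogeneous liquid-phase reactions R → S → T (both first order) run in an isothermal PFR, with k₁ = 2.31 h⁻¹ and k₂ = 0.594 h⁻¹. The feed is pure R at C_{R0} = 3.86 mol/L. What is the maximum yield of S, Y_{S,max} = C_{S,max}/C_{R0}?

0.625

At the optimum, C_{S,max}/C_{R0} = (k₁/k₂)^[k₂/(k₂−k₁)].
= (2.31/0.594)^(0.594/(0.594−2.31)) = (3.889)^(-0.3462) = 0.6249.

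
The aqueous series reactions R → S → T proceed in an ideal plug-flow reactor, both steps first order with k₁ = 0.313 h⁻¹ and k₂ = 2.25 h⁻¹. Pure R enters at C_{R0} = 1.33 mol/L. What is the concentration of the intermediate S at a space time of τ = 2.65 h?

0.0932 mol/L

For first-order series with pure R initially, C_S(τ) = k₁C_{R0}/(k₂−k₁)·(e^(−k₁τ) − e^(−k₂τ)).
e^(−k₁τ) = e^(−0.313×2.65) = e^(−0.8295) = 0.4363; e^(−k₂τ) = e^(−5.962) = 0.002573.
C_S = 0.313×1.33/(2.25−0.313) × (0.4363−0.002573) = 0.2149×0.4337 = 0.09321 mol/L.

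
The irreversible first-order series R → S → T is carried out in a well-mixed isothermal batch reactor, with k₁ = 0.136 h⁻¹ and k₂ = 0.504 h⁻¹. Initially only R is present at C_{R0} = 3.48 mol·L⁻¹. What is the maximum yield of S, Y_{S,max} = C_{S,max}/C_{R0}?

0.166

Evaluating C_S at t_opt = ln(k₂/k₁)/(k₂−k₁) gives C_{S,max}/C_{R0} = (k₁/k₂)^[k₂/(k₂−k₁)].
= (0.136/0.504)^(0.504/(0.504−0.136)) = (0.2698)^(1.370) = 0.1663.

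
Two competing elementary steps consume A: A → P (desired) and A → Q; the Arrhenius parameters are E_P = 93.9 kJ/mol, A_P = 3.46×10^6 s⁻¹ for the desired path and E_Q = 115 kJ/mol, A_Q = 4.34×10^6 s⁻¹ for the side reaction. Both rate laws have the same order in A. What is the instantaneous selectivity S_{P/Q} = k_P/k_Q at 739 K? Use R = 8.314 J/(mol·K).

24.7

k_P/k_Q = (A_P/A_Q)·exp[−(E_P−E_Q)/(RT)] = (A_P/A_Q)·exp[(E_Q−E_P)/(RT)].
(E_Q−E_P)/(RT) = (115−93.9)×10³/(8.314×739) = 21100/6144 = 3.434.
k_P/k_Q = (3.46×10^6/4.34×10^6)·exp(3.434) = 0.7972 × 31.01 = 24.7.
Since E_P < E_Q, lowering the temperature improves selectivity toward P.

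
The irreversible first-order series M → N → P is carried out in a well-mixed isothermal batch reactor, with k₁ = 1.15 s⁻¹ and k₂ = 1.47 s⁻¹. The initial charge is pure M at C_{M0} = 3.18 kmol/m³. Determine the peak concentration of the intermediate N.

1.03 kmol/m³

Evaluating C_N at t_opt = ln(k₂/k₁)/(k₂−k₁) gives C_{N,max}/C_{M0} = (k₁/k₂)^[k₂/(k₂−k₁)].
= (1.15/1.47)^(1.47/(1.47−1.15)) = (0.7823)^(4.594) = 0.3238.
C_{N,max} = 0.3238×3.18 = 1.03 kmol/m³.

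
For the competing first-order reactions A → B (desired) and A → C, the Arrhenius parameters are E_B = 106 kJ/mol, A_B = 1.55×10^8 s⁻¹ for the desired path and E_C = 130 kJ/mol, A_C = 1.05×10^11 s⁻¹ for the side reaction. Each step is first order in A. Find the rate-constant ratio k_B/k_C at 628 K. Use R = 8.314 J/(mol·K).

Since both paths have the same order in A, the concentration cancels and S_{B/C} = k_B/k_C = (A_B/A_C)·exp[(E_C−E_B)/(RT)].
(E_C−E_B)/(RT) = (130−106)×10³/(8.314×628) = 24000/5221 = 4.597.
k_B/k_C = (1.55×10^8/1.05×10^11)·exp(4.597) = 0.001476 × 99.15 = 0.146.
Since E_B < E_C, lowering the temperature improves selectivity toward B.

0.146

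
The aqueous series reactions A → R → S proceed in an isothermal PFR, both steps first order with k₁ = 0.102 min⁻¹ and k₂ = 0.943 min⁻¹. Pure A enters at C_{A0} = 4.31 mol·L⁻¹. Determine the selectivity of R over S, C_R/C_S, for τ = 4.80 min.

0.232

Solving the coupled first-order balances gives C_R(τ) = [k₁/(k₂−k₁)]·C_{A0}·(e^(−k₁τ) − e^(−k₂τ)).
e^(−k₁τ) = e^(−0.102×4.80) = e^(−0.4896) = 0.6129; e^(−k₂τ) = e^(−4.526) = 0.01082.
C_R = 0.102×4.31/(0.943−0.102) × (0.6129−0.01082) = 0.5227×0.6021 = 0.3147 mol·L⁻¹.
C_A = C_{A0}e^(−k₁τ) = 2.641 mol·L⁻¹, so C_S = C_{A0}−C_A−C_R = 1.354 mol·L⁻¹; C_R/C_S = 0.232.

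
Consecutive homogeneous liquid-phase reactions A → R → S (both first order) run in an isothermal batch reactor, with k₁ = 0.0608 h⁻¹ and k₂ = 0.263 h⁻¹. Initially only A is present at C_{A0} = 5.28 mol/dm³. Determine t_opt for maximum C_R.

For first-order series the maximum of C_R occurs at t_opt = ln(k₂/k₁)/(k₂−k₁).
= ln(0.263/0.0608)/(0.263−0.0608) = ln(4.326)/0.2022 = 1.465/0.2022 = 7.24 h.

7.24 h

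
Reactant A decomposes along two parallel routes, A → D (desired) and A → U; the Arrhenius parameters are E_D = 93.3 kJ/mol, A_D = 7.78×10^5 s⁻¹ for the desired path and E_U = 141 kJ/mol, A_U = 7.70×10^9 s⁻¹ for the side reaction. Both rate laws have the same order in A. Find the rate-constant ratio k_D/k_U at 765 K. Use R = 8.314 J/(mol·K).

0.183

Since both paths have the same order in A, the concentration cancels and S_{D/U} = k_D/k_U = (A_D/A_U)·exp[(E_U−E_D)/(RT)].
(E_U−E_D)/(RT) = (141−93.3)×10³/(8.314×765) = 47700/6360 = 7.500.
k_D/k_U = (7.78×10^5/7.70×10^9)·exp(7.500) = 1.010×10^-4 × 1808 = 0.183.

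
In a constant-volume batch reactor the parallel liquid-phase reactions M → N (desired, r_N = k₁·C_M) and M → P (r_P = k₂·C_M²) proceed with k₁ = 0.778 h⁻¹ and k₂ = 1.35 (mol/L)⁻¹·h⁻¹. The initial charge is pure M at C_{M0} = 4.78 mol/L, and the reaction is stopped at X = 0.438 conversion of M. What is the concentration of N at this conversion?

C_M = C_{M0}(1−X) = 2.686 mol/L.
Along a PFR/batch, dC_N/dC_M = −r_N/(r_N+r_P) = −k₁/(k₁+k₂·C_M).
Integrating from C_{M0} to C_M: C_N = (0.778/1.35)·ln[(0.778+1.35·4.78)/(0.778+1.35·2.69)] = 0.5763·ln(7.231/4.405) = 0.2857 mol/L.

0.286 mol/L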